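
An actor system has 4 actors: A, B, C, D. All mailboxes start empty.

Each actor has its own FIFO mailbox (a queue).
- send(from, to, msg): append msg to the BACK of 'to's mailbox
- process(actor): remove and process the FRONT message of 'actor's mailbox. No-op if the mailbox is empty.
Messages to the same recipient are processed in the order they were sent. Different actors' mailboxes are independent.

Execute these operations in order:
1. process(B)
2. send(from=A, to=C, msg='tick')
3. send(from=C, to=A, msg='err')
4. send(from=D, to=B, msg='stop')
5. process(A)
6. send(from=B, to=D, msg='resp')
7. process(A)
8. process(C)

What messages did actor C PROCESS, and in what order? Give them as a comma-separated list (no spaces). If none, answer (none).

Answer: tick

Derivation:
After 1 (process(B)): A:[] B:[] C:[] D:[]
After 2 (send(from=A, to=C, msg='tick')): A:[] B:[] C:[tick] D:[]
After 3 (send(from=C, to=A, msg='err')): A:[err] B:[] C:[tick] D:[]
After 4 (send(from=D, to=B, msg='stop')): A:[err] B:[stop] C:[tick] D:[]
After 5 (process(A)): A:[] B:[stop] C:[tick] D:[]
After 6 (send(from=B, to=D, msg='resp')): A:[] B:[stop] C:[tick] D:[resp]
After 7 (process(A)): A:[] B:[stop] C:[tick] D:[resp]
After 8 (process(C)): A:[] B:[stop] C:[] D:[resp]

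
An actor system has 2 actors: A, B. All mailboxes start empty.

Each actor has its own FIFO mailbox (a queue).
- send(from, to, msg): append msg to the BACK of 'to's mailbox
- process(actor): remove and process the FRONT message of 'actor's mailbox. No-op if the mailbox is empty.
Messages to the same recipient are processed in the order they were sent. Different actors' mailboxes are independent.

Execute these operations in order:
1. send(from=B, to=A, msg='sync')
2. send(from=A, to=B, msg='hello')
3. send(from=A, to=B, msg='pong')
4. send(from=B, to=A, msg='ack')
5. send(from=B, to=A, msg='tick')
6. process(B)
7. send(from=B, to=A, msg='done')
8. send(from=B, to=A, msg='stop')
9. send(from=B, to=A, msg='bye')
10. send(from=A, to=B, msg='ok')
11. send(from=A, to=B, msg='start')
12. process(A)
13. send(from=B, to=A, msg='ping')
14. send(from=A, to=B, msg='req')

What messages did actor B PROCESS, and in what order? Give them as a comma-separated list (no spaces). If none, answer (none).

Answer: hello

Derivation:
After 1 (send(from=B, to=A, msg='sync')): A:[sync] B:[]
After 2 (send(from=A, to=B, msg='hello')): A:[sync] B:[hello]
After 3 (send(from=A, to=B, msg='pong')): A:[sync] B:[hello,pong]
After 4 (send(from=B, to=A, msg='ack')): A:[sync,ack] B:[hello,pong]
After 5 (send(from=B, to=A, msg='tick')): A:[sync,ack,tick] B:[hello,pong]
After 6 (process(B)): A:[sync,ack,tick] B:[pong]
After 7 (send(from=B, to=A, msg='done')): A:[sync,ack,tick,done] B:[pong]
After 8 (send(from=B, to=A, msg='stop')): A:[sync,ack,tick,done,stop] B:[pong]
After 9 (send(from=B, to=A, msg='bye')): A:[sync,ack,tick,done,stop,bye] B:[pong]
After 10 (send(from=A, to=B, msg='ok')): A:[sync,ack,tick,done,stop,bye] B:[pong,ok]
After 11 (send(from=A, to=B, msg='start')): A:[sync,ack,tick,done,stop,bye] B:[pong,ok,start]
After 12 (process(A)): A:[ack,tick,done,stop,bye] B:[pong,ok,start]
After 13 (send(from=B, to=A, msg='ping')): A:[ack,tick,done,stop,bye,ping] B:[pong,ok,start]
After 14 (send(from=A, to=B, msg='req')): A:[ack,tick,done,stop,bye,ping] B:[pong,ok,start,req]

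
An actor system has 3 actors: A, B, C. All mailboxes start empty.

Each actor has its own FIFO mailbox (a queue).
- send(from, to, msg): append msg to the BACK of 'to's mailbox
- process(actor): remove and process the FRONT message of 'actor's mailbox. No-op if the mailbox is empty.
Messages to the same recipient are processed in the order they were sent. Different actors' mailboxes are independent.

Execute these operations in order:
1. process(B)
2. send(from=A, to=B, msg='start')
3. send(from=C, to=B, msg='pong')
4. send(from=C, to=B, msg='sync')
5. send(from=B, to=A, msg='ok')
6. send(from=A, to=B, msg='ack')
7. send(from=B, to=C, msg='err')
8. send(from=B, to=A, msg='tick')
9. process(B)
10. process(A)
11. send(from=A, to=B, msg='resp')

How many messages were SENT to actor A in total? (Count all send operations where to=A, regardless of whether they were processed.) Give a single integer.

After 1 (process(B)): A:[] B:[] C:[]
After 2 (send(from=A, to=B, msg='start')): A:[] B:[start] C:[]
After 3 (send(from=C, to=B, msg='pong')): A:[] B:[start,pong] C:[]
After 4 (send(from=C, to=B, msg='sync')): A:[] B:[start,pong,sync] C:[]
After 5 (send(from=B, to=A, msg='ok')): A:[ok] B:[start,pong,sync] C:[]
After 6 (send(from=A, to=B, msg='ack')): A:[ok] B:[start,pong,sync,ack] C:[]
After 7 (send(from=B, to=C, msg='err')): A:[ok] B:[start,pong,sync,ack] C:[err]
After 8 (send(from=B, to=A, msg='tick')): A:[ok,tick] B:[start,pong,sync,ack] C:[err]
After 9 (process(B)): A:[ok,tick] B:[pong,sync,ack] C:[err]
After 10 (process(A)): A:[tick] B:[pong,sync,ack] C:[err]
After 11 (send(from=A, to=B, msg='resp')): A:[tick] B:[pong,sync,ack,resp] C:[err]

Answer: 2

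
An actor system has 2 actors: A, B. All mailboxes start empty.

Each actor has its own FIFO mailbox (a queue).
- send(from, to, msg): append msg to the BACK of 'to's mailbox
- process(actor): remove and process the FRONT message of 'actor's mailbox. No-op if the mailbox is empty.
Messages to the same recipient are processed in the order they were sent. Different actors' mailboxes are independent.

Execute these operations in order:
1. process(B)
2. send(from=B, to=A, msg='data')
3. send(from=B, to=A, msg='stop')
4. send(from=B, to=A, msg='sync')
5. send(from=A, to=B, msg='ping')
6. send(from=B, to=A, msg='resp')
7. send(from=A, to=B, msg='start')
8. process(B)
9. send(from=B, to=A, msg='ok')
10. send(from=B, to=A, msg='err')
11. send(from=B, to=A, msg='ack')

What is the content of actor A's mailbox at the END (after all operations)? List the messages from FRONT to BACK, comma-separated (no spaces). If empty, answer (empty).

Answer: data,stop,sync,resp,ok,err,ack

Derivation:
After 1 (process(B)): A:[] B:[]
After 2 (send(from=B, to=A, msg='data')): A:[data] B:[]
After 3 (send(from=B, to=A, msg='stop')): A:[data,stop] B:[]
After 4 (send(from=B, to=A, msg='sync')): A:[data,stop,sync] B:[]
After 5 (send(from=A, to=B, msg='ping')): A:[data,stop,sync] B:[ping]
After 6 (send(from=B, to=A, msg='resp')): A:[data,stop,sync,resp] B:[ping]
After 7 (send(from=A, to=B, msg='start')): A:[data,stop,sync,resp] B:[ping,start]
After 8 (process(B)): A:[data,stop,sync,resp] B:[start]
After 9 (send(from=B, to=A, msg='ok')): A:[data,stop,sync,resp,ok] B:[start]
After 10 (send(from=B, to=A, msg='err')): A:[data,stop,sync,resp,ok,err] B:[start]
After 11 (send(from=B, to=A, msg='ack')): A:[data,stop,sync,resp,ok,err,ack] B:[start]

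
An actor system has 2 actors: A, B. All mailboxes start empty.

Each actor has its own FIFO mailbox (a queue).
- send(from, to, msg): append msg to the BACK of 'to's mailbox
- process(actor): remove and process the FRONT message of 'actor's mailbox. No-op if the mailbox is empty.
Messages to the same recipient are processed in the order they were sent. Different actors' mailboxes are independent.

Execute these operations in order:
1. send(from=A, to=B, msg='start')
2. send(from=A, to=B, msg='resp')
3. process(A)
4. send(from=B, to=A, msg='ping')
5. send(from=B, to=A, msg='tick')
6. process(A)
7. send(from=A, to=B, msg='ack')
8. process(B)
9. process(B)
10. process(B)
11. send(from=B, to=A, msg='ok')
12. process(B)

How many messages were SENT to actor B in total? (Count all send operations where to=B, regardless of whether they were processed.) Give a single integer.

After 1 (send(from=A, to=B, msg='start')): A:[] B:[start]
After 2 (send(from=A, to=B, msg='resp')): A:[] B:[start,resp]
After 3 (process(A)): A:[] B:[start,resp]
After 4 (send(from=B, to=A, msg='ping')): A:[ping] B:[start,resp]
After 5 (send(from=B, to=A, msg='tick')): A:[ping,tick] B:[start,resp]
After 6 (process(A)): A:[tick] B:[start,resp]
After 7 (send(from=A, to=B, msg='ack')): A:[tick] B:[start,resp,ack]
After 8 (process(B)): A:[tick] B:[resp,ack]
After 9 (process(B)): A:[tick] B:[ack]
After 10 (process(B)): A:[tick] B:[]
After 11 (send(from=B, to=A, msg='ok')): A:[tick,ok] B:[]
After 12 (process(B)): A:[tick,ok] B:[]

Answer: 3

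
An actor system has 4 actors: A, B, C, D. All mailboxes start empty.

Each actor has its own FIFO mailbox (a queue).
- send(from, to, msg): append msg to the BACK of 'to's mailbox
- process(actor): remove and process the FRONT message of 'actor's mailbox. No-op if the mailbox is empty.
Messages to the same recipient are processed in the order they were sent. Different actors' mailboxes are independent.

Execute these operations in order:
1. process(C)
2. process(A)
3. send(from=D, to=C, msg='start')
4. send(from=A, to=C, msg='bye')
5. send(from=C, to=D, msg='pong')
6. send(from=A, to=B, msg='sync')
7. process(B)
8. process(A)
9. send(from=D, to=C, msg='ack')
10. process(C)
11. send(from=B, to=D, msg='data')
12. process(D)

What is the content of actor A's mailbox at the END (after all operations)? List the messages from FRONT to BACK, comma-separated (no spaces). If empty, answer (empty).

After 1 (process(C)): A:[] B:[] C:[] D:[]
After 2 (process(A)): A:[] B:[] C:[] D:[]
After 3 (send(from=D, to=C, msg='start')): A:[] B:[] C:[start] D:[]
After 4 (send(from=A, to=C, msg='bye')): A:[] B:[] C:[start,bye] D:[]
After 5 (send(from=C, to=D, msg='pong')): A:[] B:[] C:[start,bye] D:[pong]
After 6 (send(from=A, to=B, msg='sync')): A:[] B:[sync] C:[start,bye] D:[pong]
After 7 (process(B)): A:[] B:[] C:[start,bye] D:[pong]
After 8 (process(A)): A:[] B:[] C:[start,bye] D:[pong]
After 9 (send(from=D, to=C, msg='ack')): A:[] B:[] C:[start,bye,ack] D:[pong]
After 10 (process(C)): A:[] B:[] C:[bye,ack] D:[pong]
After 11 (send(from=B, to=D, msg='data')): A:[] B:[] C:[bye,ack] D:[pong,data]
After 12 (process(D)): A:[] B:[] C:[bye,ack] D:[data]

Answer: (empty)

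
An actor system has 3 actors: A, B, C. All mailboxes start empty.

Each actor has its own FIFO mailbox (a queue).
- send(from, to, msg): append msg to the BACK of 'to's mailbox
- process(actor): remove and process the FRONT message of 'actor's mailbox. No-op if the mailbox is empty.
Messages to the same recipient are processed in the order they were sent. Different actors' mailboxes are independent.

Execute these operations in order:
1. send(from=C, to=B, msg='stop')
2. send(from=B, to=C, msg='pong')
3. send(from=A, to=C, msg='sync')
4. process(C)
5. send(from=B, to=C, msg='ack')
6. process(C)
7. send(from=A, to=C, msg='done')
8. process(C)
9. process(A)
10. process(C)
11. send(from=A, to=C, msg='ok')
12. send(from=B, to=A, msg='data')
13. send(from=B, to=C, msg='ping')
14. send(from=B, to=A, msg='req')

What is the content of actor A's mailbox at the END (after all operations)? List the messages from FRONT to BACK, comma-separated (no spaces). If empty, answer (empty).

After 1 (send(from=C, to=B, msg='stop')): A:[] B:[stop] C:[]
After 2 (send(from=B, to=C, msg='pong')): A:[] B:[stop] C:[pong]
After 3 (send(from=A, to=C, msg='sync')): A:[] B:[stop] C:[pong,sync]
After 4 (process(C)): A:[] B:[stop] C:[sync]
After 5 (send(from=B, to=C, msg='ack')): A:[] B:[stop] C:[sync,ack]
After 6 (process(C)): A:[] B:[stop] C:[ack]
After 7 (send(from=A, to=C, msg='done')): A:[] B:[stop] C:[ack,done]
After 8 (process(C)): A:[] B:[stop] C:[done]
After 9 (process(A)): A:[] B:[stop] C:[done]
After 10 (process(C)): A:[] B:[stop] C:[]
After 11 (send(from=A, to=C, msg='ok')): A:[] B:[stop] C:[ok]
After 12 (send(from=B, to=A, msg='data')): A:[data] B:[stop] C:[ok]
After 13 (send(from=B, to=C, msg='ping')): A:[data] B:[stop] C:[ok,ping]
After 14 (send(from=B, to=A, msg='req')): A:[data,req] B:[stop] C:[ok,ping]

Answer: data,req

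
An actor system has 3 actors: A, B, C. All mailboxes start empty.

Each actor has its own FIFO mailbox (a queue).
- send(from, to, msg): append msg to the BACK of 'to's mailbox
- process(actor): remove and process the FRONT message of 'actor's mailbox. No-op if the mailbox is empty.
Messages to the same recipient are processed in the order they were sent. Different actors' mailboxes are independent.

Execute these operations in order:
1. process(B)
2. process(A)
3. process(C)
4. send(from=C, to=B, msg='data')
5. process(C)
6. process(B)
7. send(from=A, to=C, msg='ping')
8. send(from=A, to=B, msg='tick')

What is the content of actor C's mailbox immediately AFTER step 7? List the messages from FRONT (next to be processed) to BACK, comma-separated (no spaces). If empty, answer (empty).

After 1 (process(B)): A:[] B:[] C:[]
After 2 (process(A)): A:[] B:[] C:[]
After 3 (process(C)): A:[] B:[] C:[]
After 4 (send(from=C, to=B, msg='data')): A:[] B:[data] C:[]
After 5 (process(C)): A:[] B:[data] C:[]
After 6 (process(B)): A:[] B:[] C:[]
After 7 (send(from=A, to=C, msg='ping')): A:[] B:[] C:[ping]

ping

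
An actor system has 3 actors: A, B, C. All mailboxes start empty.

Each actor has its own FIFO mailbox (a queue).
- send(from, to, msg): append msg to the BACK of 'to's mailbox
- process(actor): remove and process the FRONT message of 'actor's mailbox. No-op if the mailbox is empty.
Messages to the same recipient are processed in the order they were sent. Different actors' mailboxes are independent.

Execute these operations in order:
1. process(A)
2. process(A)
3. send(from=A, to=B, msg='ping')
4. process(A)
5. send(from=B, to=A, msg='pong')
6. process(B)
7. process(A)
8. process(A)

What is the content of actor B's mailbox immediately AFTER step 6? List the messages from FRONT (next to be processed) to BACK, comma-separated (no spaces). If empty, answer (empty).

After 1 (process(A)): A:[] B:[] C:[]
After 2 (process(A)): A:[] B:[] C:[]
After 3 (send(from=A, to=B, msg='ping')): A:[] B:[ping] C:[]
After 4 (process(A)): A:[] B:[ping] C:[]
After 5 (send(from=B, to=A, msg='pong')): A:[pong] B:[ping] C:[]
After 6 (process(B)): A:[pong] B:[] C:[]

(empty)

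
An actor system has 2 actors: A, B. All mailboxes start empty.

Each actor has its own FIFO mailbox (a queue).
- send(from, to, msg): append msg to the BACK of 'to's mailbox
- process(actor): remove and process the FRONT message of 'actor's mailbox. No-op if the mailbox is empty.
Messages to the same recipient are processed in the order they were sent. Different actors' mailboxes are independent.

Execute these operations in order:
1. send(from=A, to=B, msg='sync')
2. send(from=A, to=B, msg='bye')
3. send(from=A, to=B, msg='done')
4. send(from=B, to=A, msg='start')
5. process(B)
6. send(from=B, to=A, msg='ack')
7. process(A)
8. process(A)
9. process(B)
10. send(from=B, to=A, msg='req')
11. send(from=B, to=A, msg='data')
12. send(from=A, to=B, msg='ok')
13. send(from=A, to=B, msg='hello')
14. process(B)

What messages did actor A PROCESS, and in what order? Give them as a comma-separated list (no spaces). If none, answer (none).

Answer: start,ack

Derivation:
After 1 (send(from=A, to=B, msg='sync')): A:[] B:[sync]
After 2 (send(from=A, to=B, msg='bye')): A:[] B:[sync,bye]
After 3 (send(from=A, to=B, msg='done')): A:[] B:[sync,bye,done]
After 4 (send(from=B, to=A, msg='start')): A:[start] B:[sync,bye,done]
After 5 (process(B)): A:[start] B:[bye,done]
After 6 (send(from=B, to=A, msg='ack')): A:[start,ack] B:[bye,done]
After 7 (process(A)): A:[ack] B:[bye,done]
After 8 (process(A)): A:[] B:[bye,done]
After 9 (process(B)): A:[] B:[done]
After 10 (send(from=B, to=A, msg='req')): A:[req] B:[done]
After 11 (send(from=B, to=A, msg='data')): A:[req,data] B:[done]
After 12 (send(from=A, to=B, msg='ok')): A:[req,data] B:[done,ok]
After 13 (send(from=A, to=B, msg='hello')): A:[req,data] B:[done,ok,hello]
After 14 (process(B)): A:[req,data] B:[ok,hello]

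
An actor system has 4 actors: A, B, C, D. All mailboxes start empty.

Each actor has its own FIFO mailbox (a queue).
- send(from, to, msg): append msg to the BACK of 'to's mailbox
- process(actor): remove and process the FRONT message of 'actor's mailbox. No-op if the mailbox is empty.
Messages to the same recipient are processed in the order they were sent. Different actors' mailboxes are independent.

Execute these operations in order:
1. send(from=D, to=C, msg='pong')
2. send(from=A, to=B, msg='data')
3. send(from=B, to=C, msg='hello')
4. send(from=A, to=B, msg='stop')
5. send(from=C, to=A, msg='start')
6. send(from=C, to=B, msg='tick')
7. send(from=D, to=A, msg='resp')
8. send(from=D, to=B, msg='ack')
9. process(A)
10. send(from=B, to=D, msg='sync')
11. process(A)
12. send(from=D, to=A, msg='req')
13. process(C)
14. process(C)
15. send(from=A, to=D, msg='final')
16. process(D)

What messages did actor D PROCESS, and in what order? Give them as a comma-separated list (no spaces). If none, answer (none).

After 1 (send(from=D, to=C, msg='pong')): A:[] B:[] C:[pong] D:[]
After 2 (send(from=A, to=B, msg='data')): A:[] B:[data] C:[pong] D:[]
After 3 (send(from=B, to=C, msg='hello')): A:[] B:[data] C:[pong,hello] D:[]
After 4 (send(from=A, to=B, msg='stop')): A:[] B:[data,stop] C:[pong,hello] D:[]
After 5 (send(from=C, to=A, msg='start')): A:[start] B:[data,stop] C:[pong,hello] D:[]
After 6 (send(from=C, to=B, msg='tick')): A:[start] B:[data,stop,tick] C:[pong,hello] D:[]
After 7 (send(from=D, to=A, msg='resp')): A:[start,resp] B:[data,stop,tick] C:[pong,hello] D:[]
After 8 (send(from=D, to=B, msg='ack')): A:[start,resp] B:[data,stop,tick,ack] C:[pong,hello] D:[]
After 9 (process(A)): A:[resp] B:[data,stop,tick,ack] C:[pong,hello] D:[]
After 10 (send(from=B, to=D, msg='sync')): A:[resp] B:[data,stop,tick,ack] C:[pong,hello] D:[sync]
After 11 (process(A)): A:[] B:[data,stop,tick,ack] C:[pong,hello] D:[sync]
After 12 (send(from=D, to=A, msg='req')): A:[req] B:[data,stop,tick,ack] C:[pong,hello] D:[sync]
After 13 (process(C)): A:[req] B:[data,stop,tick,ack] C:[hello] D:[sync]
After 14 (process(C)): A:[req] B:[data,stop,tick,ack] C:[] D:[sync]
After 15 (send(from=A, to=D, msg='final')): A:[req] B:[data,stop,tick,ack] C:[] D:[sync,final]
After 16 (process(D)): A:[req] B:[data,stop,tick,ack] C:[] D:[final]

Answer: sync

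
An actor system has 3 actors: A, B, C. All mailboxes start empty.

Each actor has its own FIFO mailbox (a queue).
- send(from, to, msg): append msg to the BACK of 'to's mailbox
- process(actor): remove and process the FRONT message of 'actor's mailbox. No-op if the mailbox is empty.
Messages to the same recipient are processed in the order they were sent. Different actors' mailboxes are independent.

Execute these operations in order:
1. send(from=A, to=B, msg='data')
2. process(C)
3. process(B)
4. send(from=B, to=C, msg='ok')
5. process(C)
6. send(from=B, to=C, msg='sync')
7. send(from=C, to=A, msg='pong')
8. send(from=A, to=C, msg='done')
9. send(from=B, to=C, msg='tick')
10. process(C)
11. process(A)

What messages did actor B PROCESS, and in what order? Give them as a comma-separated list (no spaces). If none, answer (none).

Answer: data

Derivation:
After 1 (send(from=A, to=B, msg='data')): A:[] B:[data] C:[]
After 2 (process(C)): A:[] B:[data] C:[]
After 3 (process(B)): A:[] B:[] C:[]
After 4 (send(from=B, to=C, msg='ok')): A:[] B:[] C:[ok]
After 5 (process(C)): A:[] B:[] C:[]
After 6 (send(from=B, to=C, msg='sync')): A:[] B:[] C:[sync]
After 7 (send(from=C, to=A, msg='pong')): A:[pong] B:[] C:[sync]
After 8 (send(from=A, to=C, msg='done')): A:[pong] B:[] C:[sync,done]
After 9 (send(from=B, to=C, msg='tick')): A:[pong] B:[] C:[sync,done,tick]
After 10 (process(C)): A:[pong] B:[] C:[done,tick]
After 11 (process(A)): A:[] B:[] C:[done,tick]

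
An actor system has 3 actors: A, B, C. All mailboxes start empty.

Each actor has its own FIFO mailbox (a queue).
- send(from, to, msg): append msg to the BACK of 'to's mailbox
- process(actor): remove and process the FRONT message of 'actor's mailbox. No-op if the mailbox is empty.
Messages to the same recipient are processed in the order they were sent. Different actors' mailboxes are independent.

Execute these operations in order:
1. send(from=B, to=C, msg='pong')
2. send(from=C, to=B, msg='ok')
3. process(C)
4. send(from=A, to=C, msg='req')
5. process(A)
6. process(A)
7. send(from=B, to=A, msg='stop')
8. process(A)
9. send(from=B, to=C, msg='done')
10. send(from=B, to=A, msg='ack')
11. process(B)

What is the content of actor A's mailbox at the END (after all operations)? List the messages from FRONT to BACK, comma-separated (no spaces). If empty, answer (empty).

Answer: ack

Derivation:
After 1 (send(from=B, to=C, msg='pong')): A:[] B:[] C:[pong]
After 2 (send(from=C, to=B, msg='ok')): A:[] B:[ok] C:[pong]
After 3 (process(C)): A:[] B:[ok] C:[]
After 4 (send(from=A, to=C, msg='req')): A:[] B:[ok] C:[req]
After 5 (process(A)): A:[] B:[ok] C:[req]
After 6 (process(A)): A:[] B:[ok] C:[req]
After 7 (send(from=B, to=A, msg='stop')): A:[stop] B:[ok] C:[req]
After 8 (process(A)): A:[] B:[ok] C:[req]
After 9 (send(from=B, to=C, msg='done')): A:[] B:[ok] C:[req,done]
After 10 (send(from=B, to=A, msg='ack')): A:[ack] B:[ok] C:[req,done]
After 11 (process(B)): A:[ack] B:[] C:[req,done]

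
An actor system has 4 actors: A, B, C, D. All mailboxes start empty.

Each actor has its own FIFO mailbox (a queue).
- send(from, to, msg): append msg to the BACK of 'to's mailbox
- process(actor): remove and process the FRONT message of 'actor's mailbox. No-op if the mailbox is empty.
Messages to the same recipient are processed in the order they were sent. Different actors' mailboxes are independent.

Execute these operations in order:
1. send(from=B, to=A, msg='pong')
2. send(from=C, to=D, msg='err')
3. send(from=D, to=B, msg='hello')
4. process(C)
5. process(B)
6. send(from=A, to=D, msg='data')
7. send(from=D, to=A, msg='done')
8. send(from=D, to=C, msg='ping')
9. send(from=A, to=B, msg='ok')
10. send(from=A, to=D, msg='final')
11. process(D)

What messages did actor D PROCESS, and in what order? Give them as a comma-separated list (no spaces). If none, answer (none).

After 1 (send(from=B, to=A, msg='pong')): A:[pong] B:[] C:[] D:[]
After 2 (send(from=C, to=D, msg='err')): A:[pong] B:[] C:[] D:[err]
After 3 (send(from=D, to=B, msg='hello')): A:[pong] B:[hello] C:[] D:[err]
After 4 (process(C)): A:[pong] B:[hello] C:[] D:[err]
After 5 (process(B)): A:[pong] B:[] C:[] D:[err]
After 6 (send(from=A, to=D, msg='data')): A:[pong] B:[] C:[] D:[err,data]
After 7 (send(from=D, to=A, msg='done')): A:[pong,done] B:[] C:[] D:[err,data]
After 8 (send(from=D, to=C, msg='ping')): A:[pong,done] B:[] C:[ping] D:[err,data]
After 9 (send(from=A, to=B, msg='ok')): A:[pong,done] B:[ok] C:[ping] D:[err,data]
After 10 (send(from=A, to=D, msg='final')): A:[pong,done] B:[ok] C:[ping] D:[err,data,final]
After 11 (process(D)): A:[pong,done] B:[ok] C:[ping] D:[data,final]

Answer: err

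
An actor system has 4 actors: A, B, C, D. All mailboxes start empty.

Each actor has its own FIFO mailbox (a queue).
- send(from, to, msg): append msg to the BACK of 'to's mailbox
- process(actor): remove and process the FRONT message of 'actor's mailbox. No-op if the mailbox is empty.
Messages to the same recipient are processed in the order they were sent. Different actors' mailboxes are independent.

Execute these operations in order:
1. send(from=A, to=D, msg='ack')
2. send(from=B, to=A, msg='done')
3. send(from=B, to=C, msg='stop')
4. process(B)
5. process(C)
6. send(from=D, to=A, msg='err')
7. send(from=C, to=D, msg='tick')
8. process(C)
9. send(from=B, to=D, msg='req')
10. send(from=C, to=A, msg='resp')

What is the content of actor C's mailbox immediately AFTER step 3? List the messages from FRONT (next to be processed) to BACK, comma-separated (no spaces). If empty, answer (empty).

After 1 (send(from=A, to=D, msg='ack')): A:[] B:[] C:[] D:[ack]
After 2 (send(from=B, to=A, msg='done')): A:[done] B:[] C:[] D:[ack]
After 3 (send(from=B, to=C, msg='stop')): A:[done] B:[] C:[stop] D:[ack]

stop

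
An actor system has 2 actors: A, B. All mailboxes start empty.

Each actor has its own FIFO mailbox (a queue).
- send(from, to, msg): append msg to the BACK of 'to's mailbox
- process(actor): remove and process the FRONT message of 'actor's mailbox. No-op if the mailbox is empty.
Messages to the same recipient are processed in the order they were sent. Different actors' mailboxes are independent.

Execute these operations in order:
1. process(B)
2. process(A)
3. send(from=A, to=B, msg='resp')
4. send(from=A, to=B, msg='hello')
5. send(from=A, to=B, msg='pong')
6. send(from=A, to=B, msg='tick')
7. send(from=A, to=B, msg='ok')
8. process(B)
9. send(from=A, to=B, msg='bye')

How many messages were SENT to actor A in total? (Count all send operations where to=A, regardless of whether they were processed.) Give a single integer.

Answer: 0

Derivation:
After 1 (process(B)): A:[] B:[]
After 2 (process(A)): A:[] B:[]
After 3 (send(from=A, to=B, msg='resp')): A:[] B:[resp]
After 4 (send(from=A, to=B, msg='hello')): A:[] B:[resp,hello]
After 5 (send(from=A, to=B, msg='pong')): A:[] B:[resp,hello,pong]
After 6 (send(from=A, to=B, msg='tick')): A:[] B:[resp,hello,pong,tick]
After 7 (send(from=A, to=B, msg='ok')): A:[] B:[resp,hello,pong,tick,ok]
After 8 (process(B)): A:[] B:[hello,pong,tick,ok]
After 9 (send(from=A, to=B, msg='bye')): A:[] B:[hello,pong,tick,ok,bye]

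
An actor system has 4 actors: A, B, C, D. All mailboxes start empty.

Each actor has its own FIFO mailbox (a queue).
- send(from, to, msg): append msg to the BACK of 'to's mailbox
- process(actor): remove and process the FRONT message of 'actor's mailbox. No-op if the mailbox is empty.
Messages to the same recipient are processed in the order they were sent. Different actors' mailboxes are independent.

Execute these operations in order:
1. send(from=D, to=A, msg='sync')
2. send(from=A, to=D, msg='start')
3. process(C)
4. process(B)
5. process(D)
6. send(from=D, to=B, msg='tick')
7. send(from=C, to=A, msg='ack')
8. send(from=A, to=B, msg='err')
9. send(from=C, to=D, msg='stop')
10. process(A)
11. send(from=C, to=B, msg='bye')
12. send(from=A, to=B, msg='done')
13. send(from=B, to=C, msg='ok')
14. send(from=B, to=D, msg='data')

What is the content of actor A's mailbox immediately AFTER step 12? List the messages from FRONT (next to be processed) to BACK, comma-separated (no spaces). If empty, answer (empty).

After 1 (send(from=D, to=A, msg='sync')): A:[sync] B:[] C:[] D:[]
After 2 (send(from=A, to=D, msg='start')): A:[sync] B:[] C:[] D:[start]
After 3 (process(C)): A:[sync] B:[] C:[] D:[start]
After 4 (process(B)): A:[sync] B:[] C:[] D:[start]
After 5 (process(D)): A:[sync] B:[] C:[] D:[]
After 6 (send(from=D, to=B, msg='tick')): A:[sync] B:[tick] C:[] D:[]
After 7 (send(from=C, to=A, msg='ack')): A:[sync,ack] B:[tick] C:[] D:[]
After 8 (send(from=A, to=B, msg='err')): A:[sync,ack] B:[tick,err] C:[] D:[]
After 9 (send(from=C, to=D, msg='stop')): A:[sync,ack] B:[tick,err] C:[] D:[stop]
After 10 (process(A)): A:[ack] B:[tick,err] C:[] D:[stop]
After 11 (send(from=C, to=B, msg='bye')): A:[ack] B:[tick,err,bye] C:[] D:[stop]
After 12 (send(from=A, to=B, msg='done')): A:[ack] B:[tick,err,bye,done] C:[] D:[stop]

ack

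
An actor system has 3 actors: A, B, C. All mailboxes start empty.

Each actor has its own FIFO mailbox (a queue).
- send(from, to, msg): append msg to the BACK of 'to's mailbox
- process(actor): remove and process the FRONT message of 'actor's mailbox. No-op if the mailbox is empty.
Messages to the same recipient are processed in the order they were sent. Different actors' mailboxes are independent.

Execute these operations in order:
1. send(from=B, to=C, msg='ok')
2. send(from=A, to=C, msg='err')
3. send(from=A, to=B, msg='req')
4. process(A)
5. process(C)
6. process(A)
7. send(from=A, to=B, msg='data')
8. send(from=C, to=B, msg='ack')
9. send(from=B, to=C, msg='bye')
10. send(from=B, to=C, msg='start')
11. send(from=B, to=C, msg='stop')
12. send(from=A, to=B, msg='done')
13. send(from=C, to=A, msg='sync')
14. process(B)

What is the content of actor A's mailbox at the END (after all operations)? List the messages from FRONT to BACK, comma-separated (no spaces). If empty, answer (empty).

After 1 (send(from=B, to=C, msg='ok')): A:[] B:[] C:[ok]
After 2 (send(from=A, to=C, msg='err')): A:[] B:[] C:[ok,err]
After 3 (send(from=A, to=B, msg='req')): A:[] B:[req] C:[ok,err]
After 4 (process(A)): A:[] B:[req] C:[ok,err]
After 5 (process(C)): A:[] B:[req] C:[err]
After 6 (process(A)): A:[] B:[req] C:[err]
After 7 (send(from=A, to=B, msg='data')): A:[] B:[req,data] C:[err]
After 8 (send(from=C, to=B, msg='ack')): A:[] B:[req,data,ack] C:[err]
After 9 (send(from=B, to=C, msg='bye')): A:[] B:[req,data,ack] C:[err,bye]
After 10 (send(from=B, to=C, msg='start')): A:[] B:[req,data,ack] C:[err,bye,start]
After 11 (send(from=B, to=C, msg='stop')): A:[] B:[req,data,ack] C:[err,bye,start,stop]
After 12 (send(from=A, to=B, msg='done')): A:[] B:[req,data,ack,done] C:[err,bye,start,stop]
After 13 (send(from=C, to=A, msg='sync')): A:[sync] B:[req,data,ack,done] C:[err,bye,start,stop]
After 14 (process(B)): A:[sync] B:[data,ack,done] C:[err,bye,start,stop]

Answer: sync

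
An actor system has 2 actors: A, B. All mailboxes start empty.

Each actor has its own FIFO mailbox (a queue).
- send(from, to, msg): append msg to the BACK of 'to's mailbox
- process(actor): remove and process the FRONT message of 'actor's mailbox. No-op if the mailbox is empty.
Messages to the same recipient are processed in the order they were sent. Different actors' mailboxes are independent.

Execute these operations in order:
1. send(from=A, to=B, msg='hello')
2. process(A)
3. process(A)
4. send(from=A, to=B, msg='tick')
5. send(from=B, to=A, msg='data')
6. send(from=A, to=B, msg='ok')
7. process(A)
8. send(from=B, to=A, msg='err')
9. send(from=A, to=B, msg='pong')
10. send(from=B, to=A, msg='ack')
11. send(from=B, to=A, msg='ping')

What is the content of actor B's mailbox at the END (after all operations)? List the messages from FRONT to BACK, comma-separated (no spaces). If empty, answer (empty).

Answer: hello,tick,ok,pong

Derivation:
After 1 (send(from=A, to=B, msg='hello')): A:[] B:[hello]
After 2 (process(A)): A:[] B:[hello]
After 3 (process(A)): A:[] B:[hello]
After 4 (send(from=A, to=B, msg='tick')): A:[] B:[hello,tick]
After 5 (send(from=B, to=A, msg='data')): A:[data] B:[hello,tick]
After 6 (send(from=A, to=B, msg='ok')): A:[data] B:[hello,tick,ok]
After 7 (process(A)): A:[] B:[hello,tick,ok]
After 8 (send(from=B, to=A, msg='err')): A:[err] B:[hello,tick,ok]
After 9 (send(from=A, to=B, msg='pong')): A:[err] B:[hello,tick,ok,pong]
After 10 (send(from=B, to=A, msg='ack')): A:[err,ack] B:[hello,tick,ok,pong]
After 11 (send(from=B, to=A, msg='ping')): A:[err,ack,ping] B:[hello,tick,ok,pong]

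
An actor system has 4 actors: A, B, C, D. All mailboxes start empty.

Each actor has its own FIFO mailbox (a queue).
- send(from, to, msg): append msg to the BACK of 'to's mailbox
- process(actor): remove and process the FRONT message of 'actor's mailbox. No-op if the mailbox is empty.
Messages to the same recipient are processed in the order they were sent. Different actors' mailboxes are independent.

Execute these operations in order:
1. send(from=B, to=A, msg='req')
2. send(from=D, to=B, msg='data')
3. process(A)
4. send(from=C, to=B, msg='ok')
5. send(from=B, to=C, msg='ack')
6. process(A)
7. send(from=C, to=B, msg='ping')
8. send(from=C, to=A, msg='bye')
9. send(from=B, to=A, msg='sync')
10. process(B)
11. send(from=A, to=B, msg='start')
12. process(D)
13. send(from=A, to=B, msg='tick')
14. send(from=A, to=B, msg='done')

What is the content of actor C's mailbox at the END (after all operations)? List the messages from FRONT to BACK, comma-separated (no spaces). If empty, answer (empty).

After 1 (send(from=B, to=A, msg='req')): A:[req] B:[] C:[] D:[]
After 2 (send(from=D, to=B, msg='data')): A:[req] B:[data] C:[] D:[]
After 3 (process(A)): A:[] B:[data] C:[] D:[]
After 4 (send(from=C, to=B, msg='ok')): A:[] B:[data,ok] C:[] D:[]
After 5 (send(from=B, to=C, msg='ack')): A:[] B:[data,ok] C:[ack] D:[]
After 6 (process(A)): A:[] B:[data,ok] C:[ack] D:[]
After 7 (send(from=C, to=B, msg='ping')): A:[] B:[data,ok,ping] C:[ack] D:[]
After 8 (send(from=C, to=A, msg='bye')): A:[bye] B:[data,ok,ping] C:[ack] D:[]
After 9 (send(from=B, to=A, msg='sync')): A:[bye,sync] B:[data,ok,ping] C:[ack] D:[]
After 10 (process(B)): A:[bye,sync] B:[ok,ping] C:[ack] D:[]
After 11 (send(from=A, to=B, msg='start')): A:[bye,sync] B:[ok,ping,start] C:[ack] D:[]
After 12 (process(D)): A:[bye,sync] B:[ok,ping,start] C:[ack] D:[]
After 13 (send(from=A, to=B, msg='tick')): A:[bye,sync] B:[ok,ping,start,tick] C:[ack] D:[]
After 14 (send(from=A, to=B, msg='done')): A:[bye,sync] B:[ok,ping,start,tick,done] C:[ack] D:[]

Answer: ack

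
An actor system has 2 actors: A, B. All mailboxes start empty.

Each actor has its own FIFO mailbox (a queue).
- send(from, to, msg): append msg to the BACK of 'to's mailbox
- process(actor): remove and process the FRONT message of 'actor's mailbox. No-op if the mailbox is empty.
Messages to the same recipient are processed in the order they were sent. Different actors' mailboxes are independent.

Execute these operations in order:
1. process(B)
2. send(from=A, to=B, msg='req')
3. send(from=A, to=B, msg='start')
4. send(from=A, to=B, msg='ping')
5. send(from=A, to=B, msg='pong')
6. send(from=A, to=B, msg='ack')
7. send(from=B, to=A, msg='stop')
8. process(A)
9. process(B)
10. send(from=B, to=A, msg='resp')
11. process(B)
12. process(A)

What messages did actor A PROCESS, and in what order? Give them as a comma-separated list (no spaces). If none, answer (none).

Answer: stop,resp

Derivation:
After 1 (process(B)): A:[] B:[]
After 2 (send(from=A, to=B, msg='req')): A:[] B:[req]
After 3 (send(from=A, to=B, msg='start')): A:[] B:[req,start]
After 4 (send(from=A, to=B, msg='ping')): A:[] B:[req,start,ping]
After 5 (send(from=A, to=B, msg='pong')): A:[] B:[req,start,ping,pong]
After 6 (send(from=A, to=B, msg='ack')): A:[] B:[req,start,ping,pong,ack]
After 7 (send(from=B, to=A, msg='stop')): A:[stop] B:[req,start,ping,pong,ack]
After 8 (process(A)): A:[] B:[req,start,ping,pong,ack]
After 9 (process(B)): A:[] B:[start,ping,pong,ack]
After 10 (send(from=B, to=A, msg='resp')): A:[resp] B:[start,ping,pong,ack]
After 11 (process(B)): A:[resp] B:[ping,pong,ack]
After 12 (process(A)): A:[] B:[ping,pong,ack]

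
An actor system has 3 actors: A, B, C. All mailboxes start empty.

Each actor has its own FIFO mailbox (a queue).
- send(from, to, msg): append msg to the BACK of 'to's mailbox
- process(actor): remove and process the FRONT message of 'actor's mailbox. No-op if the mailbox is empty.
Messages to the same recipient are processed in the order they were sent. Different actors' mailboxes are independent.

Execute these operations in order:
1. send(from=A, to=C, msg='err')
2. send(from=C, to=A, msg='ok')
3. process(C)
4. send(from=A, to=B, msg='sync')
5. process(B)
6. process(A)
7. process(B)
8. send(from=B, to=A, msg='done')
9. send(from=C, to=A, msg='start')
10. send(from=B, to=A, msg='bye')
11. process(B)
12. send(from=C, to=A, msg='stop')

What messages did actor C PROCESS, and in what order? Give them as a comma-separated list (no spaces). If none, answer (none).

Answer: err

Derivation:
After 1 (send(from=A, to=C, msg='err')): A:[] B:[] C:[err]
After 2 (send(from=C, to=A, msg='ok')): A:[ok] B:[] C:[err]
After 3 (process(C)): A:[ok] B:[] C:[]
After 4 (send(from=A, to=B, msg='sync')): A:[ok] B:[sync] C:[]
After 5 (process(B)): A:[ok] B:[] C:[]
After 6 (process(A)): A:[] B:[] C:[]
After 7 (process(B)): A:[] B:[] C:[]
After 8 (send(from=B, to=A, msg='done')): A:[done] B:[] C:[]
After 9 (send(from=C, to=A, msg='start')): A:[done,start] B:[] C:[]
After 10 (send(from=B, to=A, msg='bye')): A:[done,start,bye] B:[] C:[]
After 11 (process(B)): A:[done,start,bye] B:[] C:[]
After 12 (send(from=C, to=A, msg='stop')): A:[done,start,bye,stop] B:[] C:[]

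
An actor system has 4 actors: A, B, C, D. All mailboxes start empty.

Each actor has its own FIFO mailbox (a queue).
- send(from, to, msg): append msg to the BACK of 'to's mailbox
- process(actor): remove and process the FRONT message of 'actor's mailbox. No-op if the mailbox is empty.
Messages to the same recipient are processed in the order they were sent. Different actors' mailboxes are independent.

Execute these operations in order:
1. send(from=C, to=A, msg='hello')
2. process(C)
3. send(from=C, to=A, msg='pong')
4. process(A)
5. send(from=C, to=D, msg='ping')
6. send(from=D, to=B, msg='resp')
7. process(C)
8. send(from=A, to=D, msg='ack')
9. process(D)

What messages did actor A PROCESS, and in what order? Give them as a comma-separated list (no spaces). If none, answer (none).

After 1 (send(from=C, to=A, msg='hello')): A:[hello] B:[] C:[] D:[]
After 2 (process(C)): A:[hello] B:[] C:[] D:[]
After 3 (send(from=C, to=A, msg='pong')): A:[hello,pong] B:[] C:[] D:[]
After 4 (process(A)): A:[pong] B:[] C:[] D:[]
After 5 (send(from=C, to=D, msg='ping')): A:[pong] B:[] C:[] D:[ping]
After 6 (send(from=D, to=B, msg='resp')): A:[pong] B:[resp] C:[] D:[ping]
After 7 (process(C)): A:[pong] B:[resp] C:[] D:[ping]
After 8 (send(from=A, to=D, msg='ack')): A:[pong] B:[resp] C:[] D:[ping,ack]
After 9 (process(D)): A:[pong] B:[resp] C:[] D:[ack]

Answer: hello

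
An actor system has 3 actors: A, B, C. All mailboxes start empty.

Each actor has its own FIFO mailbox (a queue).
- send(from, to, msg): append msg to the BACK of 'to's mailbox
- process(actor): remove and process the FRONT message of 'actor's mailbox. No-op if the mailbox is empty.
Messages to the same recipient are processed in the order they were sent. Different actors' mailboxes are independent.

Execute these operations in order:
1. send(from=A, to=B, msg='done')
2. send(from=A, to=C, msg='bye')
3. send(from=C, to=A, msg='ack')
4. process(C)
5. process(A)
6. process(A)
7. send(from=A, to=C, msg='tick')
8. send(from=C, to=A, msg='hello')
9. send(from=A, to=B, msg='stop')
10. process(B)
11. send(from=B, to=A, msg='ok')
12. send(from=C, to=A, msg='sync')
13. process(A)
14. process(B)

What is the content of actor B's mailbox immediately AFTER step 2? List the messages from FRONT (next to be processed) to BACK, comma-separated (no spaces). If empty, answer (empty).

After 1 (send(from=A, to=B, msg='done')): A:[] B:[done] C:[]
After 2 (send(from=A, to=C, msg='bye')): A:[] B:[done] C:[bye]

done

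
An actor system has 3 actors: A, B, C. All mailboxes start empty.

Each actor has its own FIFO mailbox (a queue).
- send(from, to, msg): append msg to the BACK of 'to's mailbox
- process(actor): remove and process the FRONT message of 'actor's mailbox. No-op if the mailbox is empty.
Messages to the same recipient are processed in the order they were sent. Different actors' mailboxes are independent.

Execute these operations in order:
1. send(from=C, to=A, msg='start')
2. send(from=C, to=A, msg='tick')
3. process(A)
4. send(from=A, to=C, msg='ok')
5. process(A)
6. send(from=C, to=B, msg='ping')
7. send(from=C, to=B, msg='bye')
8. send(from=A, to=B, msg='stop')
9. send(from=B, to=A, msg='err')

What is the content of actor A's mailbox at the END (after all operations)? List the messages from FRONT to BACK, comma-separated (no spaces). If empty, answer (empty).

Answer: err

Derivation:
After 1 (send(from=C, to=A, msg='start')): A:[start] B:[] C:[]
After 2 (send(from=C, to=A, msg='tick')): A:[start,tick] B:[] C:[]
After 3 (process(A)): A:[tick] B:[] C:[]
After 4 (send(from=A, to=C, msg='ok')): A:[tick] B:[] C:[ok]
After 5 (process(A)): A:[] B:[] C:[ok]
After 6 (send(from=C, to=B, msg='ping')): A:[] B:[ping] C:[ok]
After 7 (send(from=C, to=B, msg='bye')): A:[] B:[ping,bye] C:[ok]
After 8 (send(from=A, to=B, msg='stop')): A:[] B:[ping,bye,stop] C:[ok]
After 9 (send(from=B, to=A, msg='err')): A:[err] B:[ping,bye,stop] C:[ok]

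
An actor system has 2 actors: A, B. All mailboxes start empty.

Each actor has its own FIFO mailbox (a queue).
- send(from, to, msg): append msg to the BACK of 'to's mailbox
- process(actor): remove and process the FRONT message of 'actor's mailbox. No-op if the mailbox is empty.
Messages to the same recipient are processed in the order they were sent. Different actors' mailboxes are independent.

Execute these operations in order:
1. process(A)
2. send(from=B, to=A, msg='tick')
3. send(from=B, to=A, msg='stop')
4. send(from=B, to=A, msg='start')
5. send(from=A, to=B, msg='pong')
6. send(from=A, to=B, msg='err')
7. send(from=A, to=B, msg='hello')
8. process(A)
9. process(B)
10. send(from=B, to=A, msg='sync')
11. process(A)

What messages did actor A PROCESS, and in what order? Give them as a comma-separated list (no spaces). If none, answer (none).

After 1 (process(A)): A:[] B:[]
After 2 (send(from=B, to=A, msg='tick')): A:[tick] B:[]
After 3 (send(from=B, to=A, msg='stop')): A:[tick,stop] B:[]
After 4 (send(from=B, to=A, msg='start')): A:[tick,stop,start] B:[]
After 5 (send(from=A, to=B, msg='pong')): A:[tick,stop,start] B:[pong]
After 6 (send(from=A, to=B, msg='err')): A:[tick,stop,start] B:[pong,err]
After 7 (send(from=A, to=B, msg='hello')): A:[tick,stop,start] B:[pong,err,hello]
After 8 (process(A)): A:[stop,start] B:[pong,err,hello]
After 9 (process(B)): A:[stop,start] B:[err,hello]
After 10 (send(from=B, to=A, msg='sync')): A:[stop,start,sync] B:[err,hello]
After 11 (process(A)): A:[start,sync] B:[err,hello]

Answer: tick,stop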